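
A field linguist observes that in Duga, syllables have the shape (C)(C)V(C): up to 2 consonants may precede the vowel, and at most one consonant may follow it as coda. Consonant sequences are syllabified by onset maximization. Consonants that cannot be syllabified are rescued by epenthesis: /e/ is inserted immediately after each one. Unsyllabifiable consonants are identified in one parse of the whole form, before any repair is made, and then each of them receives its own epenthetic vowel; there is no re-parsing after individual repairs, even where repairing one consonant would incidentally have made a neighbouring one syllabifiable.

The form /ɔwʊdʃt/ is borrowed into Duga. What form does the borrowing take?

ɔwʊdʃete

The consonants /ʃ/, /t/ cannot be parsed into a legal (C)(C)V(C) syllable (at most one coda consonant is licensed; onsets may contain at most 2 consonants).
Epenthesis after each stranded consonant: /ʃ/ → /ʃe/, /t/ → /te/.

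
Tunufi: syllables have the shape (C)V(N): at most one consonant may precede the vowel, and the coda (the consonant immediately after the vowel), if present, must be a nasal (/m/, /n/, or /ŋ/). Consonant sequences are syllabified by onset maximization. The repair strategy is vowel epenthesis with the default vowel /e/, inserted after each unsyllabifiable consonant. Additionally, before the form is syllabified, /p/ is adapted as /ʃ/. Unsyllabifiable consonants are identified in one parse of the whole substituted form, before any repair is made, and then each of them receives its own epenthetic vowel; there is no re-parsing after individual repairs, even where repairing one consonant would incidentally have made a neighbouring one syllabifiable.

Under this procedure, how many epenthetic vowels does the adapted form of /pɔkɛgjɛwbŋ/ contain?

4

After substitution the input is /ʃɔkɛgjɛwbŋ/.
The unsyllabifiable consonants are /g/, /w/, /b/, /ŋ/; each receives one epenthetic vowel.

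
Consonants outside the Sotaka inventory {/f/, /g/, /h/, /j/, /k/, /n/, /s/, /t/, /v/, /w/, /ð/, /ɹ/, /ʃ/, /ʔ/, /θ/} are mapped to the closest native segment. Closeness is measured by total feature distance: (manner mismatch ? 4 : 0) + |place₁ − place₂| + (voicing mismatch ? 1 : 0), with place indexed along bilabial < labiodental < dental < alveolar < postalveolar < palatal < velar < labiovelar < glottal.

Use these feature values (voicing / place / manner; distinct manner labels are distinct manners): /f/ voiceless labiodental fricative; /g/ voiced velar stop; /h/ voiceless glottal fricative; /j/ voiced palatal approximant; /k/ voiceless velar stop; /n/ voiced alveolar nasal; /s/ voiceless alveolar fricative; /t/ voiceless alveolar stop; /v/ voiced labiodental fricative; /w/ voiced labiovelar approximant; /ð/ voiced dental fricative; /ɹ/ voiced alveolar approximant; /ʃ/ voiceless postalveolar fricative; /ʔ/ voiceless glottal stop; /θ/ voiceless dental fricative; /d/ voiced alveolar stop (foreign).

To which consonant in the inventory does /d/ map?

t

/t/ is closest: same manner (stop), place distance 0 (alveolar→alveolar), voicing differs (+1); total 1. Next closest is /g/ at distance 3.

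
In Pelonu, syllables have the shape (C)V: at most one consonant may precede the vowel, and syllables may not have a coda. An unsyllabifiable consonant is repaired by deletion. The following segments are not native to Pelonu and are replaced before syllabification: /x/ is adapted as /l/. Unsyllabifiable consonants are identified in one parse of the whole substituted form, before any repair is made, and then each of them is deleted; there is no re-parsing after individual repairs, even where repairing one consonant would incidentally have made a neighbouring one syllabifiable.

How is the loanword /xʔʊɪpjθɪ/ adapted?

ʔʊɪθɪ

Substitution: /x/ → /l/, giving /lʔʊɪpjθɪ/.
Syllabifying with onset maximization leaves /l/, /p/, /j/ stranded (no codas are permitted; onsets are limited to one consonant).
Each unlicensed consonant is deleted: /l/, /p/, /j/.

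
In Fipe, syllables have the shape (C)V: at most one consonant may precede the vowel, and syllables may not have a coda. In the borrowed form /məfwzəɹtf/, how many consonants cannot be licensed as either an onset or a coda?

5

The consonants /f/, /w/, /ɹ/, /t/, /f/ cannot be parsed into a legal (C)V syllable (no codas are permitted; onsets are limited to one consonant).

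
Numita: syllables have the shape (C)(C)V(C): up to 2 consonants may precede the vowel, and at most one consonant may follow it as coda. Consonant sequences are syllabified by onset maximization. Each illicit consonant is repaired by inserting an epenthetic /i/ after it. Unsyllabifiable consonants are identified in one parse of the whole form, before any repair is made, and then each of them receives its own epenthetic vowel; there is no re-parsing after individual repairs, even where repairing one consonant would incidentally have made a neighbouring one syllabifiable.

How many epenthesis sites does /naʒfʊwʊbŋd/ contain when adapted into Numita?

The unsyllabifiable consonants are /ŋ/, /d/; each receives one epenthetic vowel.

2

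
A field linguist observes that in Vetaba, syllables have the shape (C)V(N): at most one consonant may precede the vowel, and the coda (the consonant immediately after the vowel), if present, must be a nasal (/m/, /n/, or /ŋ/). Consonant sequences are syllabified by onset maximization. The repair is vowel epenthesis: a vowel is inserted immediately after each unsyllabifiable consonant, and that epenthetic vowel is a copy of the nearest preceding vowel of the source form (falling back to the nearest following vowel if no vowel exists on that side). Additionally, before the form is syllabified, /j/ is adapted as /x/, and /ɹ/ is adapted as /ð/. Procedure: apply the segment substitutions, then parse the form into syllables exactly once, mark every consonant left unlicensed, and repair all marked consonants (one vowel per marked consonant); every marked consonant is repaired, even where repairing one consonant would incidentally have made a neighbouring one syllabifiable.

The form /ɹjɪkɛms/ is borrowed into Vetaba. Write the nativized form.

Substitution: /ɹ/ → /ð/, /j/ → /x/, giving /ðxɪkɛms/.
Under (C)V(N), the unsyllabifiable consonants are /ð/, /s/ (only a nasal (/m/, /n/, or /ŋ/) is licensed in coda position; onsets are limited to one consonant).
Inserting the epenthetic vowel yields /ð/ → /ðɪ/, /s/ → /sɛ/.

ðɪxɪkɛmsɛ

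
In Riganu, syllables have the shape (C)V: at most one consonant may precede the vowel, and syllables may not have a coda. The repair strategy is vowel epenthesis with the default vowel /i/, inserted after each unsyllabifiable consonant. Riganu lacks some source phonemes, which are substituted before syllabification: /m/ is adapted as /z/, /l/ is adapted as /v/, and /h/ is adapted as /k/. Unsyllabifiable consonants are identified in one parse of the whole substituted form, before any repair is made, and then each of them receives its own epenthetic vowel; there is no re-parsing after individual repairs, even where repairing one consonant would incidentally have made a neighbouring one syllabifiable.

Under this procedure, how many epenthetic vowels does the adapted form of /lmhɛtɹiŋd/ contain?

After substitution the input is /vzkɛtɹiŋd/.
The unsyllabifiable consonants are /v/, /z/, /t/, /ŋ/, /d/; each receives one epenthetic vowel.

5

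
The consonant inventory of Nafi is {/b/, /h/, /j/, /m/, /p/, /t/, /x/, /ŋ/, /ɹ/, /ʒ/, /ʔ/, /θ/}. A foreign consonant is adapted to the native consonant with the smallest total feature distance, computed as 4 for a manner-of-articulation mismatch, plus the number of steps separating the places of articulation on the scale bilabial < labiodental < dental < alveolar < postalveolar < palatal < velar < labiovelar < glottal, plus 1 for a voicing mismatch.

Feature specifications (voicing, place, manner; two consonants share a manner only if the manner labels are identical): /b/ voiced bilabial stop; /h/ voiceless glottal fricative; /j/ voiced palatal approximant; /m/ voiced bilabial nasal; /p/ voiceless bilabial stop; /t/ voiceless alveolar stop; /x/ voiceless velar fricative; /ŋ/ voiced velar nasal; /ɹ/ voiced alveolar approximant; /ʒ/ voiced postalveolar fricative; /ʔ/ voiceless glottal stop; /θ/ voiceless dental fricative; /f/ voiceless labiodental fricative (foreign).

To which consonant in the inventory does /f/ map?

/θ/ is closest: same manner (fricative), place distance 1 (labiodental→dental), same voicing; total 1. Next closest is /ʒ/ at distance 4.

θ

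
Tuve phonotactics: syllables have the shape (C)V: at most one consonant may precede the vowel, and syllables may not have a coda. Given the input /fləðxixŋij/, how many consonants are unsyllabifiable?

Syllabifying with onset maximization leaves /f/, /ð/, /x/, /j/ stranded (no codas are permitted; onsets are limited to one consonant).

4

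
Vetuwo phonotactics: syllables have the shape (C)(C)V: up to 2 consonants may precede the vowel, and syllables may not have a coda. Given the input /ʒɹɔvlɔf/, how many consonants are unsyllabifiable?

1

Under (C)(C)V, the unsyllabifiable consonants are /f/ (no codas are permitted; onsets may contain at most 2 consonants).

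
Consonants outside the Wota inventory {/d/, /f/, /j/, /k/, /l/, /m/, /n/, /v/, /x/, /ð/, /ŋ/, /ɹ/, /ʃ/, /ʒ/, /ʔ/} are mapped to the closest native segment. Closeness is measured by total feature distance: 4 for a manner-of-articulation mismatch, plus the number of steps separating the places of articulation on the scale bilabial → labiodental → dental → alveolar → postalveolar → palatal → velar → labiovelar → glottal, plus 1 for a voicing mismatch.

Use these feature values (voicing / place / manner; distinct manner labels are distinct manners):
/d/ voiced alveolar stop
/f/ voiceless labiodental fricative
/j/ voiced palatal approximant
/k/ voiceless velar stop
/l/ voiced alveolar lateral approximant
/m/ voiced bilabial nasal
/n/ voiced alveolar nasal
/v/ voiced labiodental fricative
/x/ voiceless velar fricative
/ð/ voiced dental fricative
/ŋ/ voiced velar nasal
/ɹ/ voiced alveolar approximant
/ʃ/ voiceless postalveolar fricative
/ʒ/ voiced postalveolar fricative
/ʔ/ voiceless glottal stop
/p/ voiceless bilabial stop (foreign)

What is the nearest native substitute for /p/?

/d/ is closest: same manner (stop), place distance 3 (bilabial→alveolar), voicing differs (+1); total 4. Next closest is /f/ at distance 5.

d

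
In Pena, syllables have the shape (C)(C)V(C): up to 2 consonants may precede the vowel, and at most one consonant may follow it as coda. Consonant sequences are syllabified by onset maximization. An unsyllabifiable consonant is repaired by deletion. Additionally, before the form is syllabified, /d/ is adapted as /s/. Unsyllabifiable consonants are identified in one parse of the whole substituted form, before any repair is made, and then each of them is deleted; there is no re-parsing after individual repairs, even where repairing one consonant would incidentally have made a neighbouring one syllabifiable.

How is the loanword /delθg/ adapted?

Substitution: /d/ → /s/, giving /selθg/.
Under (C)(C)V(C), the unsyllabifiable consonants are /θ/, /g/ (at most one coda consonant is licensed; onsets may contain at most 2 consonants).
Deleting the stranded consonants removes /θ/, /g/.

sel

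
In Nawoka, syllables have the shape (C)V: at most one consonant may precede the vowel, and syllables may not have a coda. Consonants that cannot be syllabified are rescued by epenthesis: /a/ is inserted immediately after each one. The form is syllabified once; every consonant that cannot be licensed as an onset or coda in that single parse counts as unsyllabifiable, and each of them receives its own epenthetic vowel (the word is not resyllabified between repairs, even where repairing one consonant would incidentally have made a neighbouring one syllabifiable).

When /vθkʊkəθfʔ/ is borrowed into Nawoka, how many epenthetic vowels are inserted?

5

The unsyllabifiable consonants are /v/, /θ/, /θ/, /f/, /ʔ/; each receives one epenthetic vowel.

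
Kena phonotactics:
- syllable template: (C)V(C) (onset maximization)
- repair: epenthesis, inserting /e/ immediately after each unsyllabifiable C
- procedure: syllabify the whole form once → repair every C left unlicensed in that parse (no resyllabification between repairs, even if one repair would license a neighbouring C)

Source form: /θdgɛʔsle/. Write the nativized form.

θedegɛʔsele

The consonants /θ/, /d/, /s/ cannot be parsed into a legal (C)V(C) syllable (at most one coda consonant is licensed; onsets are limited to one consonant).
Epenthesis after each stranded consonant: /θ/ → /θe/, /d/ → /de/, /s/ → /se/.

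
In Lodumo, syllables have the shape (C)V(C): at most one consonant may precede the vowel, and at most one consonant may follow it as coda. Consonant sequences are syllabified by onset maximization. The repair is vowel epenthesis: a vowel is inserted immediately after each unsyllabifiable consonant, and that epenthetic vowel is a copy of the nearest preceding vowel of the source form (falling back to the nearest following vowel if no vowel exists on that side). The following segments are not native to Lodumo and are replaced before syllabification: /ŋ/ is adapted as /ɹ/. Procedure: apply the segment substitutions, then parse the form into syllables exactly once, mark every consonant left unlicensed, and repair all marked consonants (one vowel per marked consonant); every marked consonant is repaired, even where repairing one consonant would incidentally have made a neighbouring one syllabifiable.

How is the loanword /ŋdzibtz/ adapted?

ɹidizibtizi

Substitution: /ŋ/ → /ɹ/, giving /ɹdzibtz/.
Syllabifying with onset maximization leaves /ɹ/, /d/, /t/, /z/ stranded (at most one coda consonant is licensed; onsets are limited to one consonant).
Each unlicensed consonant becomes the onset of a new syllable: /ɹ/ → /ɹi/, /d/ → /di/, /t/ → /ti/, /z/ → /zi/.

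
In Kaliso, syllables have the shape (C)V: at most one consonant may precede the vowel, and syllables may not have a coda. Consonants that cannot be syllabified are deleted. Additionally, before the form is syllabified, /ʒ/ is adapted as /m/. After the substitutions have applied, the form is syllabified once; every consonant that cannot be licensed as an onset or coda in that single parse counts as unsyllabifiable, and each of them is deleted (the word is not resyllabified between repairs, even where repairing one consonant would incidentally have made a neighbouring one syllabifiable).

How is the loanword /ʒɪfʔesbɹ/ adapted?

Substitution: /ʒ/ → /m/, giving /mɪfʔesbɹ/.
The consonants /f/, /s/, /b/, /ɹ/ cannot be parsed into a legal (C)V syllable (no codas are permitted; onsets are limited to one consonant).
Deletion applies to /f/, /s/, /b/, /ɹ/.

mɪʔe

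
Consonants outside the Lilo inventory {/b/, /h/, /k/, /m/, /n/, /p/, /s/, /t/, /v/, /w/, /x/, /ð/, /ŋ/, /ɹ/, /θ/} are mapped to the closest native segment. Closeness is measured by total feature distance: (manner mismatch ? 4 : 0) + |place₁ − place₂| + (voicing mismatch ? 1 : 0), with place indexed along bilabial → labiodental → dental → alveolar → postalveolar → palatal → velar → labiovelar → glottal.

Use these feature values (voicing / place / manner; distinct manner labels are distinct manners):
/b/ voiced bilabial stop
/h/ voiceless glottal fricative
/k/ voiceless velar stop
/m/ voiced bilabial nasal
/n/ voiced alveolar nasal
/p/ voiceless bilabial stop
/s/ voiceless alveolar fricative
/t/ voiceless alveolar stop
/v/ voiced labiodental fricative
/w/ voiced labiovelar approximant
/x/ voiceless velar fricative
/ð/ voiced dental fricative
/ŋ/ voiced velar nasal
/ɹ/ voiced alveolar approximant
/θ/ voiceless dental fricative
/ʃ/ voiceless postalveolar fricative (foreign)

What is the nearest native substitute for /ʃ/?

s

/s/ is closest: same manner (fricative), place distance 1 (postalveolar→alveolar), same voicing; total 1. Next closest is /x/ at distance 2.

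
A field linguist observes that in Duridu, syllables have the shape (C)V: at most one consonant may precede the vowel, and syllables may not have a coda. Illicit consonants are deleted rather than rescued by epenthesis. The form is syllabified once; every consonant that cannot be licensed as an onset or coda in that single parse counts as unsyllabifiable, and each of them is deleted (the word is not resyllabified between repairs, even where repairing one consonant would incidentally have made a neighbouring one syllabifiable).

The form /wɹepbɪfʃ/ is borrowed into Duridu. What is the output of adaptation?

ɹebɪ

The consonants /w/, /p/, /f/, /ʃ/ cannot be parsed into a legal (C)V syllable (no codas are permitted; onsets are limited to one consonant).
Deletion applies to /w/, /p/, /f/, /ʃ/.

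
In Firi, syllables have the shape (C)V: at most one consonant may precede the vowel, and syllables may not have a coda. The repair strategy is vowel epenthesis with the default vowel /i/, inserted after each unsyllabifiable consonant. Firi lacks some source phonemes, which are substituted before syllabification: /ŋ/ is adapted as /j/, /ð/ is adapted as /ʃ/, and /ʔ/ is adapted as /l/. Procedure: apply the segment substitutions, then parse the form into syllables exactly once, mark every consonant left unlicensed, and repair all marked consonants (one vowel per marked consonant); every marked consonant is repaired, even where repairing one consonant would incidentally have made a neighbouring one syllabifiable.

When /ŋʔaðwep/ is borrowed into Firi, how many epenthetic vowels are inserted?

3

After substitution the input is /jlaʃwep/.
The unsyllabifiable consonants are /j/, /ʃ/, /p/; each receives one epenthetic vowel.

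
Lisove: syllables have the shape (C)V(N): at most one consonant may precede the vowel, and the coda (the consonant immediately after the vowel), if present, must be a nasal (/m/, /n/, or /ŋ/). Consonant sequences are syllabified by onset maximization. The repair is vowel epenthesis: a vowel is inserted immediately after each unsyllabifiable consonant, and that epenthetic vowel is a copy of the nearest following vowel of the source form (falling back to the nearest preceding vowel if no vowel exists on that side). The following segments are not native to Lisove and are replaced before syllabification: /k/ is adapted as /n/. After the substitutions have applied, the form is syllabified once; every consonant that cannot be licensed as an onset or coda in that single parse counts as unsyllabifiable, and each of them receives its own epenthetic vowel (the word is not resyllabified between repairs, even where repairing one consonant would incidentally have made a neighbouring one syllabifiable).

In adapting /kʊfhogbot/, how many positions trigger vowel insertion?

After substitution the input is /nʊfhogbot/.
The unsyllabifiable consonants are /f/, /g/, /t/; each receives one epenthetic vowel.

3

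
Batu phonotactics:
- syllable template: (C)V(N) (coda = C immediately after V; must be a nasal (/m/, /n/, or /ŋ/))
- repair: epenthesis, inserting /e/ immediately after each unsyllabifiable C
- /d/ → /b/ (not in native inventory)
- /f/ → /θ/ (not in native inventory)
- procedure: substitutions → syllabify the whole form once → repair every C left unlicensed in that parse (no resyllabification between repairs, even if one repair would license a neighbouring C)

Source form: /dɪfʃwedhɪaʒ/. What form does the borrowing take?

bɪθeʃewebehɪaʒe

Substitution: /d/ → /b/, /f/ → /θ/, giving /bɪθʃwebhɪaʒ/.
Syllabifying with onset maximization leaves /θ/, /ʃ/, /b/, /ʒ/ stranded (only a nasal (/m/, /n/, or /ŋ/) is licensed in coda position; onsets are limited to one consonant).
Each unlicensed consonant becomes the onset of a new syllable: /θ/ → /θe/, /ʃ/ → /ʃe/, /b/ → /be/, /ʒ/ → /ʒe/.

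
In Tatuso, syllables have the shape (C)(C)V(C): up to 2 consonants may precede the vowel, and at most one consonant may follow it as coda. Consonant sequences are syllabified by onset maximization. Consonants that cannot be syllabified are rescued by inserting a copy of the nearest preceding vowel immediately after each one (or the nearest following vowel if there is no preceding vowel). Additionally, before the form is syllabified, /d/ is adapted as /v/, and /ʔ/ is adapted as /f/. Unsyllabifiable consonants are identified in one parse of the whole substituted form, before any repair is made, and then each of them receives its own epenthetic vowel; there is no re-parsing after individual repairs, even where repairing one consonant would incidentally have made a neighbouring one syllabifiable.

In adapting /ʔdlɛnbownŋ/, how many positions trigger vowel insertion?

After substitution the input is /fvlɛnbownŋ/.
The unsyllabifiable consonants are /f/, /n/, /ŋ/; each receives one epenthetic vowel.

3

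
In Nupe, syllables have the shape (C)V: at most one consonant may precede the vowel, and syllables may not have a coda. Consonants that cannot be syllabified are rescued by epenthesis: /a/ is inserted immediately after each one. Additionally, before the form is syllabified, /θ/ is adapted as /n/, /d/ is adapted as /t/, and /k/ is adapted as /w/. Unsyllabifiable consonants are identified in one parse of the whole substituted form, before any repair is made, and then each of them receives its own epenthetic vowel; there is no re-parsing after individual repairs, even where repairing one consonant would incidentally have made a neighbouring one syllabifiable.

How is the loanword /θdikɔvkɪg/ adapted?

Substitution: /θ/ → /n/, /d/ → /t/, /k/ → /w/, giving /ntiwɔvwɪg/.
Syllabifying with onset maximization leaves /n/, /v/, /g/ stranded (no codas are permitted; onsets are limited to one consonant).
Epenthesis after each stranded consonant: /n/ → /na/, /v/ → /va/, /g/ → /ga/.

natiwɔvawɪga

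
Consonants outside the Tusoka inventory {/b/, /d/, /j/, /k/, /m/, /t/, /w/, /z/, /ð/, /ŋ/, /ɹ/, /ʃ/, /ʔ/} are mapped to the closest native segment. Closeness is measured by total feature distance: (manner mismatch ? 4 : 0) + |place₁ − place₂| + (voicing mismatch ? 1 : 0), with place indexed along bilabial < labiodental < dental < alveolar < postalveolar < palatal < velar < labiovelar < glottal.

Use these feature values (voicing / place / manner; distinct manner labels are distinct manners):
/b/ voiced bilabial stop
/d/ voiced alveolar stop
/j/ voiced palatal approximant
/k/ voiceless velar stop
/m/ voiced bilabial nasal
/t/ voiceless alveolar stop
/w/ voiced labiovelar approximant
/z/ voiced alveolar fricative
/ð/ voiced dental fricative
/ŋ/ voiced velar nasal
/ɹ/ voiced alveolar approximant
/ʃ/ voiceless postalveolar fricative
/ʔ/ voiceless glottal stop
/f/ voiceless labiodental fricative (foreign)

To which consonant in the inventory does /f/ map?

/ð/ is closest: same manner (fricative), place distance 1 (labiodental→dental), voicing differs (+1); total 2. Next closest is /z/ at distance 3.

ð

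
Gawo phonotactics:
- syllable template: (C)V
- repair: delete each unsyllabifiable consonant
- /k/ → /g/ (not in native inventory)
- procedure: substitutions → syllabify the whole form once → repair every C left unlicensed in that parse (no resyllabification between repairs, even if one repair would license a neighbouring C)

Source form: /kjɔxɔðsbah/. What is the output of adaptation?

jɔxɔba

Substitution: /k/ → /g/, giving /gjɔxɔðsbah/.
Syllabifying with onset maximization leaves /g/, /ð/, /s/, /h/ stranded (no codas are permitted; onsets are limited to one consonant).
Each unlicensed consonant is deleted: /g/, /ð/, /s/, /h/.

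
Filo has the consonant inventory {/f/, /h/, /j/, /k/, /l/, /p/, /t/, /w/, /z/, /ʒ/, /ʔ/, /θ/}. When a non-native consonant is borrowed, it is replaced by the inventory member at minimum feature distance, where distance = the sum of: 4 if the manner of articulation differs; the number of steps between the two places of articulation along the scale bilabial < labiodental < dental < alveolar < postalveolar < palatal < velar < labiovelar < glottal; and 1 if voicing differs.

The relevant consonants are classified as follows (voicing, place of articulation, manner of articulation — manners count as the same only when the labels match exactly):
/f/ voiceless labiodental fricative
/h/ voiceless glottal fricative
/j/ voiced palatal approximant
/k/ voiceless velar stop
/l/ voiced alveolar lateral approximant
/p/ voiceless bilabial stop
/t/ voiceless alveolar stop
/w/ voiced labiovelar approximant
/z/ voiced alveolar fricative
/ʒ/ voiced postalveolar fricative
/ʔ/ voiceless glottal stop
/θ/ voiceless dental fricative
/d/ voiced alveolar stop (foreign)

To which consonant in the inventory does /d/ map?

t

/t/ is closest: same manner (stop), place distance 0 (alveolar→alveolar), voicing differs (+1); total 1. Next closest is /k/ at distance 4.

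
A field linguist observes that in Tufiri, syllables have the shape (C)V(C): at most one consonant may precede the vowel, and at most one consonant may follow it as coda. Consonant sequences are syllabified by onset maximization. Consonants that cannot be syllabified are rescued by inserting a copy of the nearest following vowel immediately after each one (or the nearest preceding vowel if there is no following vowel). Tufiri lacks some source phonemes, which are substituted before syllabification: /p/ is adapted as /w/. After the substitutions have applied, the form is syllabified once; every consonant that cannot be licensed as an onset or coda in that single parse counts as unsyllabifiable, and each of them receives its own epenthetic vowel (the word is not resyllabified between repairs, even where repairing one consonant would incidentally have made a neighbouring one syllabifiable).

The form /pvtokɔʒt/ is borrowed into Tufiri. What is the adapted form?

Substitution: /p/ → /w/, giving /wvtokɔʒt/.
The consonants /w/, /v/, /t/ cannot be parsed into a legal (C)V(C) syllable (at most one coda consonant is licensed; onsets are limited to one consonant).
Epenthesis after each stranded consonant: /w/ → /wo/, /v/ → /vo/, /t/ → /tɔ/.

wovotokɔʒtɔ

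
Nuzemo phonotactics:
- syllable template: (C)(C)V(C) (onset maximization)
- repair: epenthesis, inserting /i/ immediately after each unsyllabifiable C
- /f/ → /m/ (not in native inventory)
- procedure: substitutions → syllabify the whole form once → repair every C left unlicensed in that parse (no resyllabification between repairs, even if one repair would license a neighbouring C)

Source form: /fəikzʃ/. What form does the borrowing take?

Substitution: /f/ → /m/, giving /məikzʃ/.
Syllabifying with onset maximization leaves /z/, /ʃ/ stranded (at most one coda consonant is licensed; onsets may contain at most 2 consonants).
Epenthesis after each stranded consonant: /z/ → /zi/, /ʃ/ → /ʃi/.

məikziʃi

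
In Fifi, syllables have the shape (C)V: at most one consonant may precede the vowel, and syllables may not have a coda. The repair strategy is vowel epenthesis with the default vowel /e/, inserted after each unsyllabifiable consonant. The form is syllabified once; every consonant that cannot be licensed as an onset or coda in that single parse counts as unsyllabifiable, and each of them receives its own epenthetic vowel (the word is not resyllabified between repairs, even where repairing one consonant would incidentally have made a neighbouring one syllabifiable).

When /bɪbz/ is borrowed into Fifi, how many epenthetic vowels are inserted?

2

The unsyllabifiable consonants are /b/, /z/; each receives one epenthetic vowel.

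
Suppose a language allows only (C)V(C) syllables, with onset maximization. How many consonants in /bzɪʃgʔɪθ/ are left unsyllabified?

2

Syllabifying with onset maximization leaves /b/, /g/ stranded (at most one coda consonant is licensed; onsets are limited to one consonant).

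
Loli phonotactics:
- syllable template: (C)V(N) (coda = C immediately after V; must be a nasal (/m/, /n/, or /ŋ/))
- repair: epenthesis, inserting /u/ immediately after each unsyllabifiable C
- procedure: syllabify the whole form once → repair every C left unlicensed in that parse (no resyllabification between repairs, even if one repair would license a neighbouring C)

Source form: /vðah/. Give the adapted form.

vuðahu

The consonants /v/, /h/ cannot be parsed into a legal (C)V(N) syllable (only a nasal (/m/, /n/, or /ŋ/) is licensed in coda position; onsets are limited to one consonant).
Inserting the epenthetic vowel yields /v/ → /vu/, /h/ → /hu/.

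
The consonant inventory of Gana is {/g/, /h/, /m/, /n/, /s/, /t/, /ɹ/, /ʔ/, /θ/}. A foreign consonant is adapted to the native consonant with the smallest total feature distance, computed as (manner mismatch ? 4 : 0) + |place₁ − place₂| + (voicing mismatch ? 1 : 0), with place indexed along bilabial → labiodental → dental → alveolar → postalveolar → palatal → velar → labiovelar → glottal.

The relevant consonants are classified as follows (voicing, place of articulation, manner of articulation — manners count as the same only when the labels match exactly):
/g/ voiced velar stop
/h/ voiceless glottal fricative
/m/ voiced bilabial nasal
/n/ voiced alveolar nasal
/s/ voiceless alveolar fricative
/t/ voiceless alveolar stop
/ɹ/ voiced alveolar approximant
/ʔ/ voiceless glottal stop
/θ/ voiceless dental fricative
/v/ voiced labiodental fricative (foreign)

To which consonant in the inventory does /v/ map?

θ

/θ/ is closest: same manner (fricative), place distance 1 (labiodental→dental), voicing differs (+1); total 2. Next closest is /s/ at distance 3.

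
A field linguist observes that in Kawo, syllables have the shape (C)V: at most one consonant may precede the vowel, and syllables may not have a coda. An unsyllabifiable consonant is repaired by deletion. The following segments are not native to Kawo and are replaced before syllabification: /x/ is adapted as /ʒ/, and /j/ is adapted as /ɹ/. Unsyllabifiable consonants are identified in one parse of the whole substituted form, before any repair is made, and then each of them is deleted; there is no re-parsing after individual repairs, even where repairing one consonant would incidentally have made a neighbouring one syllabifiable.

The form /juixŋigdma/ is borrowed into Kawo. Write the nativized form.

ɹuiŋima

Substitution: /j/ → /ɹ/, /x/ → /ʒ/, giving /ɹuiʒŋigdma/.
Under (C)V, the unsyllabifiable consonants are /ʒ/, /g/, /d/ (no codas are permitted; onsets are limited to one consonant).
Deletion applies to /ʒ/, /g/, /d/.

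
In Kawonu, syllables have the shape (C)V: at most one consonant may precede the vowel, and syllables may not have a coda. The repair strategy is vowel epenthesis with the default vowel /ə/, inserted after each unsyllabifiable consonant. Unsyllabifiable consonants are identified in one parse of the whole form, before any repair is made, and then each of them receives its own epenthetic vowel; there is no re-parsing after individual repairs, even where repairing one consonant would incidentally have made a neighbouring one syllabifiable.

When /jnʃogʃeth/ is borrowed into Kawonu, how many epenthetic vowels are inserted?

5

The unsyllabifiable consonants are /j/, /n/, /g/, /t/, /h/; each receives one epenthetic vowel.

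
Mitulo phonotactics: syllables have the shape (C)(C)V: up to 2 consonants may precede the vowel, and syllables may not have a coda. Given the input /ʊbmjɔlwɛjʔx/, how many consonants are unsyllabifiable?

4

The consonants /b/, /j/, /ʔ/, /x/ cannot be parsed into a legal (C)(C)V syllable (no codas are permitted; onsets may contain at most 2 consonants).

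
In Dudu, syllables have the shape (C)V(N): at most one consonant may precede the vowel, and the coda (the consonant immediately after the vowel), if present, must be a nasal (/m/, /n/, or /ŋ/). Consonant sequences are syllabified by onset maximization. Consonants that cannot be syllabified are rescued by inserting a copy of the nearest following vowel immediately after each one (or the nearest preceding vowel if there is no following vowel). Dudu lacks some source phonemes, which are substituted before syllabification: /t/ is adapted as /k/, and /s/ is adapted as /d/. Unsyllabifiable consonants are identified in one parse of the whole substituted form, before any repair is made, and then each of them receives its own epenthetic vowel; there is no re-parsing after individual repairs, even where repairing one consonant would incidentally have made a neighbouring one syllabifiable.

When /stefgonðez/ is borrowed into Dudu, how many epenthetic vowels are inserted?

3

After substitution the input is /dkefgonðez/.
The unsyllabifiable consonants are /d/, /f/, /z/; each receives one epenthetic vowel.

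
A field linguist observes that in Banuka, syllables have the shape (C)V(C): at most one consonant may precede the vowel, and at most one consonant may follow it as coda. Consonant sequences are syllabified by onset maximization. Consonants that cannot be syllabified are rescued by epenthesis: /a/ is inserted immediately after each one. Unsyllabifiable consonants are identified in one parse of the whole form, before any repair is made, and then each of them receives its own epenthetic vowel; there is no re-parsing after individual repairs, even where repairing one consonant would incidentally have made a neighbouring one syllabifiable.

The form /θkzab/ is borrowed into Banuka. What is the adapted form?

θakazab

Under (C)V(C), the unsyllabifiable consonants are /θ/, /k/ (at most one coda consonant is licensed; onsets are limited to one consonant).
Each unlicensed consonant becomes the onset of a new syllable: /θ/ → /θa/, /k/ → /ka/.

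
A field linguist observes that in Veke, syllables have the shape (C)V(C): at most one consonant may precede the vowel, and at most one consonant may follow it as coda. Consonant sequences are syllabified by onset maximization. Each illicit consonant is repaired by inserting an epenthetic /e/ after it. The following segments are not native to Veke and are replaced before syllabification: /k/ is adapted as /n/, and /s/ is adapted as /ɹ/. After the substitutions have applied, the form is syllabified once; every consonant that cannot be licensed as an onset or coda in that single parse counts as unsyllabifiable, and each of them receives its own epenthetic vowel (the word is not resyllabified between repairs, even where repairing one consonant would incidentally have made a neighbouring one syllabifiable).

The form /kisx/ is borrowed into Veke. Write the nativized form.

niɹxe

Substitution: /k/ → /n/, /s/ → /ɹ/, giving /niɹx/.
Under (C)V(C), the unsyllabifiable consonants are /x/ (at most one coda consonant is licensed; onsets are limited to one consonant).
Inserting the epenthetic vowel yields /x/ → /xe/.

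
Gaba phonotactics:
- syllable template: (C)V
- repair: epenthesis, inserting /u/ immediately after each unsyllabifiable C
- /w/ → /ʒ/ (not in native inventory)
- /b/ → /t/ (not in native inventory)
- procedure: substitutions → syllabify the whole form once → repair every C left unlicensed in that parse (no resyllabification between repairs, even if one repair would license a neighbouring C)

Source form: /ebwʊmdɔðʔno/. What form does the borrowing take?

etuʒʊmudɔðuʔuno

Substitution: /b/ → /t/, /w/ → /ʒ/, giving /etʒʊmdɔðʔno/.
The consonants /t/, /m/, /ð/, /ʔ/ cannot be parsed into a legal (C)V syllable (no codas are permitted; onsets are limited to one consonant).
Inserting the epenthetic vowel yields /t/ → /tu/, /m/ → /mu/, /ð/ → /ðu/, /ʔ/ → /ʔu/.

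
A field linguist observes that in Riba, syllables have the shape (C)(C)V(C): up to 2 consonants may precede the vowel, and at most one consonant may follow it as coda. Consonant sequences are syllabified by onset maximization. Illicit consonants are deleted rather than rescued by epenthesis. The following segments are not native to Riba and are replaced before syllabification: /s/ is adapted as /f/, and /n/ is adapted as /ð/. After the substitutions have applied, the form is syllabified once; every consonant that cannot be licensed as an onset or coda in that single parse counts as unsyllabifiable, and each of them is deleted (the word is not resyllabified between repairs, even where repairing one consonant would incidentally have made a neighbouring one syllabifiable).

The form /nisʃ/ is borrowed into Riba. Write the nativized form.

ðif

Substitution: /n/ → /ð/, /s/ → /f/, giving /ðifʃ/.
The consonants /ʃ/ cannot be parsed into a legal (C)(C)V(C) syllable (at most one coda consonant is licensed; onsets may contain at most 2 consonants).
Each unlicensed consonant is deleted: /ʃ/.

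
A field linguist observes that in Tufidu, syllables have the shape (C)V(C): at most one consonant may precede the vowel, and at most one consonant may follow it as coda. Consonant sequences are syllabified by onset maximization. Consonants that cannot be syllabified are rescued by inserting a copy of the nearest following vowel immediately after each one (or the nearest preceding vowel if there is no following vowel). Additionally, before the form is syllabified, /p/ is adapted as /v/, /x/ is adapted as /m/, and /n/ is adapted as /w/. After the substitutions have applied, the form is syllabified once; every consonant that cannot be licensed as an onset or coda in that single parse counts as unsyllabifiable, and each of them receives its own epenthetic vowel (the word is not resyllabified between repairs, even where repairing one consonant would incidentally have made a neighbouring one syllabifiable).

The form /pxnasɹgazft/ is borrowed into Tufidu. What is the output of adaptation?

vamawasɹagazfata

Substitution: /p/ → /v/, /x/ → /m/, /n/ → /w/, giving /vmwasɹgazft/.
The consonants /v/, /m/, /ɹ/, /f/, /t/ cannot be parsed into a legal (C)V(C) syllable (at most one coda consonant is licensed; onsets are limited to one consonant).
Epenthesis after each stranded consonant: /v/ → /va/, /m/ → /ma/, /ɹ/ → /ɹa/, /f/ → /fa/, /t/ → /ta/.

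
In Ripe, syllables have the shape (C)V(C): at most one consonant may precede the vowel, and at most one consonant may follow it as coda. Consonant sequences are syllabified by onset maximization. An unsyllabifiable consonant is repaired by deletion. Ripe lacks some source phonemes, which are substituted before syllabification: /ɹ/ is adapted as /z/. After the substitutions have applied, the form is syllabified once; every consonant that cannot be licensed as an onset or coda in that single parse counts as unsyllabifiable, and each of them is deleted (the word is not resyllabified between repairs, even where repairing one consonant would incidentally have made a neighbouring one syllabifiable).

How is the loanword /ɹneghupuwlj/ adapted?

Substitution: /ɹ/ → /z/, giving /zneghupuwlj/.
The consonants /z/, /l/, /j/ cannot be parsed into a legal (C)V(C) syllable (at most one coda consonant is licensed; onsets are limited to one consonant).
Deleting the stranded consonants removes /z/, /l/, /j/.

neghupuw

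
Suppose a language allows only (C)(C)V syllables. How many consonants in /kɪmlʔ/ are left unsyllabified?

3

The consonants /m/, /l/, /ʔ/ cannot be parsed into a legal (C)(C)V syllable (no codas are permitted; onsets may contain at most 2 consonants).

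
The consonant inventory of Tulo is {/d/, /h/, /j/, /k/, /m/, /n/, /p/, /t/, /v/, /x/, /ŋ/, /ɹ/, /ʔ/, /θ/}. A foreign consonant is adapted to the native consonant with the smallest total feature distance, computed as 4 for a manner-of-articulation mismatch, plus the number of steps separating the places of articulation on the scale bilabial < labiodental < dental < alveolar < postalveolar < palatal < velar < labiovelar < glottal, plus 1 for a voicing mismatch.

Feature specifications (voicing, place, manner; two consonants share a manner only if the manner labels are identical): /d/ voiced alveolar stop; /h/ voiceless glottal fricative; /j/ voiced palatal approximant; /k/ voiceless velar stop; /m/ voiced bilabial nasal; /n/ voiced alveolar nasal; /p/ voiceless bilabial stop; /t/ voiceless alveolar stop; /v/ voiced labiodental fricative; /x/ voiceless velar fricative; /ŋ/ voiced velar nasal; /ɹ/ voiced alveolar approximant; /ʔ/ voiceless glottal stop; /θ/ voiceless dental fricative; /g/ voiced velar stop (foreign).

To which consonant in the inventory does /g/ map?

k

/k/ is closest: same manner (stop), place distance 0 (velar→velar), voicing differs (+1); total 1. Next closest is /d/ at distance 3.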